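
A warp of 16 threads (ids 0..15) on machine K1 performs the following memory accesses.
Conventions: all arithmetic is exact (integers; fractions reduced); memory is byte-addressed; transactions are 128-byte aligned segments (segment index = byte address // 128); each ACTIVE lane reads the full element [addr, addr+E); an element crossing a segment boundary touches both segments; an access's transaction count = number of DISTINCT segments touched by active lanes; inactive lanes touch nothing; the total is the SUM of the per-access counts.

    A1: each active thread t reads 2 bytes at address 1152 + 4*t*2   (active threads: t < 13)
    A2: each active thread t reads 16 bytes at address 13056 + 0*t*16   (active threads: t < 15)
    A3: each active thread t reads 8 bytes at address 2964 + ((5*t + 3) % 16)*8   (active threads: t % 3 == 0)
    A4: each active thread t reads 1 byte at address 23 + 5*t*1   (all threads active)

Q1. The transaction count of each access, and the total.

A1: 1 transaction
A2: 1 transaction
A3: 2 transactions
A4: 1 transaction

Answer: 1,1,2,1; total 5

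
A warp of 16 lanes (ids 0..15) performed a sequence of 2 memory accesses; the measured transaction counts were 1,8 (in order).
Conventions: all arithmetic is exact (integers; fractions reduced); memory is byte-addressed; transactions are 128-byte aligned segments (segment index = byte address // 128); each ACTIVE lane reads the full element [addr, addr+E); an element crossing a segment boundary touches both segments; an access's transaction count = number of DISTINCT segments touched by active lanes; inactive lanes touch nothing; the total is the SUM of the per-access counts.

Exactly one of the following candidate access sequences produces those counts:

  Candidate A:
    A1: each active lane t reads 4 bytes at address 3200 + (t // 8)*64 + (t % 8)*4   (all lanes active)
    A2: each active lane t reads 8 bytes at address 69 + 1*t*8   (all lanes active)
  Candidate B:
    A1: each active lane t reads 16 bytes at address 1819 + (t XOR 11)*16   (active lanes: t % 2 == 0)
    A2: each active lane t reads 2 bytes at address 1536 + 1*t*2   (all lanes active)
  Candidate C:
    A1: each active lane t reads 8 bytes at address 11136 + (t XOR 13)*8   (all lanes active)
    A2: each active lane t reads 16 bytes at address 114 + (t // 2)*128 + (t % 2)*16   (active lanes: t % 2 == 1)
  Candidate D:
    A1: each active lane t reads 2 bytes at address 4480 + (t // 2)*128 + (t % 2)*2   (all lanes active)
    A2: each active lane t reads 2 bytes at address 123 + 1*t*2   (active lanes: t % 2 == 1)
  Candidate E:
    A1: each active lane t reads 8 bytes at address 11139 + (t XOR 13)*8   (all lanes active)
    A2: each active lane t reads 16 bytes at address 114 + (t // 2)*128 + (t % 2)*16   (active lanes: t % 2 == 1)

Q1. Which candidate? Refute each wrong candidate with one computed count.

A: A2 gives 2 transactions, not 8
B: A1 gives 3 transactions, not 1
D: A1 gives 8 transactions, not 1
E: A1 gives 2 transactions, not 1
C: all counts match (1,8)

Answer: C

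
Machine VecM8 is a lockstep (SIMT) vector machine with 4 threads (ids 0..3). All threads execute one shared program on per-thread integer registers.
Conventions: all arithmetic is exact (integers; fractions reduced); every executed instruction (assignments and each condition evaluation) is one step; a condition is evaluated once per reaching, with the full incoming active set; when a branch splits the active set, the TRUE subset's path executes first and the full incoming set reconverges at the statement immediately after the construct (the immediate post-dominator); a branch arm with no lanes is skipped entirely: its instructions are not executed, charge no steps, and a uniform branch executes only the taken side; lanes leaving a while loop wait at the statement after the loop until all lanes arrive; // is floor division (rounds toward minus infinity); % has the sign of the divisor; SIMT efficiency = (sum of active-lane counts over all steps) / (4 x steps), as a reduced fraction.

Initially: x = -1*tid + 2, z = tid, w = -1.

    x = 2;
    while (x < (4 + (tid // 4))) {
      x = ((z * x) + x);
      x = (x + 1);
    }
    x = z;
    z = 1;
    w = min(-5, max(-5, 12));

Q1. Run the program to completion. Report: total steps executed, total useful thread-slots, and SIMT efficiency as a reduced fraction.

Answer: 11 steps, 35 useful, 35/44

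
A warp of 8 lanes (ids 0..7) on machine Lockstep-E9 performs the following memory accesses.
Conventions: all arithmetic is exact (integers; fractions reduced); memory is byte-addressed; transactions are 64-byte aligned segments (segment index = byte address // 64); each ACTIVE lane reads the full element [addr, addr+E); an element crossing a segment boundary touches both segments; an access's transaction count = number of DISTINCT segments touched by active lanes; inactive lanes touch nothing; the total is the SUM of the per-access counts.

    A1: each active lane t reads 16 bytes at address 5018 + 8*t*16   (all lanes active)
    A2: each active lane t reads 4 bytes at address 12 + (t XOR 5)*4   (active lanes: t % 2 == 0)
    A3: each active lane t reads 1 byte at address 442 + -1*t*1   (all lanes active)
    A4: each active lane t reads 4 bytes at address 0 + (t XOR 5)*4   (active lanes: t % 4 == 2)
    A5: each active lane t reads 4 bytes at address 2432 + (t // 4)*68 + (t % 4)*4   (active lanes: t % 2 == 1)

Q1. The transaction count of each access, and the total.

A1: 8 transactions
A2: 1 transaction
A3: 1 transaction
A4: 1 transaction
A5: 2 transactions

Answer: 8,1,1,1,2; total 13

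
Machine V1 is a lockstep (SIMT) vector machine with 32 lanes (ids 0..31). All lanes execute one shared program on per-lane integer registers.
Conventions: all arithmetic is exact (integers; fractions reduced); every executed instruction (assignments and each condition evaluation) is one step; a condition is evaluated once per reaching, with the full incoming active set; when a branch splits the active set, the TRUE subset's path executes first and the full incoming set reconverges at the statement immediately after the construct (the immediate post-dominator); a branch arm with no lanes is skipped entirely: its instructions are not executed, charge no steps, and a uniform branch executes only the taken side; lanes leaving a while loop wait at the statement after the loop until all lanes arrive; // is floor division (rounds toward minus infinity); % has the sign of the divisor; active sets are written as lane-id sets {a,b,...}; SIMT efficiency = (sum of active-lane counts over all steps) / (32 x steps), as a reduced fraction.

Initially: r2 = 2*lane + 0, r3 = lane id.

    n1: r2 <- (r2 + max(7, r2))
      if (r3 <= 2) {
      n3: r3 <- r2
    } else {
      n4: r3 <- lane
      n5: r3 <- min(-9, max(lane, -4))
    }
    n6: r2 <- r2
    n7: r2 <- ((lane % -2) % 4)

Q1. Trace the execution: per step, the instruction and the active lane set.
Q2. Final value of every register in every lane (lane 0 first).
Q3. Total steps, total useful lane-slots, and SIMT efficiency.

step 0: r2 <- (r2 + max(7, r2))      {0,1,2,3,4,5,6,7,8,9,10,11,12,13,14,15,16,17,18,19,20,21,22,23,24,25,26,27,28,29,30,31}
step 1: eval (r3 <= 2)               {0,1,2,3,4,5,6,7,8,9,10,11,12,13,14,15,16,17,18,19,20,21,22,23,24,25,26,27,28,29,30,31}
step 2: r3 <- r2                     {0,1,2}
step 3: r3 <- lane                   {3,4,5,6,7,8,9,10,11,12,13,14,15,16,17,18,19,20,21,22,23,24,25,26,27,28,29,30,31}
step 4: r3 <- min(-9, max(lane, -4)) {3,4,5,6,7,8,9,10,11,12,13,14,15,16,17,18,19,20,21,22,23,24,25,26,27,28,29,30,31}
step 5: r2 <- r2                     {0,1,2,3,4,5,6,7,8,9,10,11,12,13,14,15,16,17,18,19,20,21,22,23,24,25,26,27,28,29,30,31}
step 6: r2 <- ((lane % -2) % 4)      {0,1,2,3,4,5,6,7,8,9,10,11,12,13,14,15,16,17,18,19,20,21,22,23,24,25,26,27,28,29,30,31}

Answer: 7 steps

r2: 0,3,0,3,0,3,0,3,0,3,0,3,0,3,0,3,0,3,0,3,0,3,0,3,0,3,0,3,0,3,0,3
r3: 7,9,11,-9,-9,-9,-9,-9,-9,-9,-9,-9,-9,-9,-9,-9,-9,-9,-9,-9,-9,-9,-9,-9,-9,-9,-9,-9,-9,-9,-9,-9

steps = 7; useful = 189; efficiency = 189/224 = 27/32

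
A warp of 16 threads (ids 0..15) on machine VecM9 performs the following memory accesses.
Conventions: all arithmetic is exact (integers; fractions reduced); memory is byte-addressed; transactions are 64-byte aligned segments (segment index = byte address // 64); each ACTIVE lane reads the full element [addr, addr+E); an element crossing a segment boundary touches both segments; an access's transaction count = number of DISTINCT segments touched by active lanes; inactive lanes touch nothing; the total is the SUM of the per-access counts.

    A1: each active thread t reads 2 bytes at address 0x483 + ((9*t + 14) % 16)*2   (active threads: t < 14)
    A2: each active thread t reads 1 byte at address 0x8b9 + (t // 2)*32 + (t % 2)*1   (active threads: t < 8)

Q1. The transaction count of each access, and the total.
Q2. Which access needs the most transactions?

A1: 1 transaction
A2: 3 transactions

Answer: 1,3; total 4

Answer: A2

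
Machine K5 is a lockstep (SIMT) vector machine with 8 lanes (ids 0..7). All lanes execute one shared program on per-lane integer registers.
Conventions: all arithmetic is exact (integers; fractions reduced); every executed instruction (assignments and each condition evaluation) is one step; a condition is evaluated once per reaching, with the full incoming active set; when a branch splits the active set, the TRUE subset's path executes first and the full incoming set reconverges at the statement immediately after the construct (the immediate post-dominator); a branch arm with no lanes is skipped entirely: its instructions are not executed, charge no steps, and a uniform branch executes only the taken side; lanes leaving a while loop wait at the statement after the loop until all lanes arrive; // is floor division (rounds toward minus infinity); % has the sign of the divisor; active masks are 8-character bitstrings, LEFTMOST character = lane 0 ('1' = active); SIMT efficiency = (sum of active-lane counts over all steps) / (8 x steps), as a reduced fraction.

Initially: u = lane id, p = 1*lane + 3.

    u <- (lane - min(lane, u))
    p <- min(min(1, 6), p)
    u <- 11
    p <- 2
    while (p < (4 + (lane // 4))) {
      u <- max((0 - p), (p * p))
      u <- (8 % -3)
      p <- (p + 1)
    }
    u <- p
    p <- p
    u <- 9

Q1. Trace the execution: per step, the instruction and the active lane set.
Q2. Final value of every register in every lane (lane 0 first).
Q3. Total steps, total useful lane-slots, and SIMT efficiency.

step 0: u <- (lane - min(lane, u))   11111111
step 1: p <- min(min(1, 6), p)       11111111
step 2: u <- 11                      11111111
step 3: p <- 2                       11111111
step 4: eval (p < (4 + (lane // 4))) 11111111
step 5: u <- max((0 - p), (p * p))   11111111
step 6: u <- (8 % -3)                11111111
step 7: p <- (p + 1)                 11111111
step 8: eval (p < (4 + (lane // 4))) 11111111
step 9: u <- max((0 - p), (p * p))   11111111
step 10: u <- (8 % -3)                11111111
step 11: p <- (p + 1)                 11111111
step 12: eval (p < (4 + (lane // 4))) 11111111
step 13: u <- max((0 - p), (p * p))   00001111
step 14: u <- (8 % -3)                00001111
step 15: p <- (p + 1)                 00001111
step 16: eval (p < (4 + (lane // 4))) 00001111
step 17: u <- p                       11111111
step 18: p <- p                       11111111
step 19: u <- 9                       11111111

Answer: 20 steps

u: 9,9,9,9,9,9,9,9
p: 4,4,4,4,5,5,5,5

steps = 20; useful = 144; efficiency = 144/160 = 9/10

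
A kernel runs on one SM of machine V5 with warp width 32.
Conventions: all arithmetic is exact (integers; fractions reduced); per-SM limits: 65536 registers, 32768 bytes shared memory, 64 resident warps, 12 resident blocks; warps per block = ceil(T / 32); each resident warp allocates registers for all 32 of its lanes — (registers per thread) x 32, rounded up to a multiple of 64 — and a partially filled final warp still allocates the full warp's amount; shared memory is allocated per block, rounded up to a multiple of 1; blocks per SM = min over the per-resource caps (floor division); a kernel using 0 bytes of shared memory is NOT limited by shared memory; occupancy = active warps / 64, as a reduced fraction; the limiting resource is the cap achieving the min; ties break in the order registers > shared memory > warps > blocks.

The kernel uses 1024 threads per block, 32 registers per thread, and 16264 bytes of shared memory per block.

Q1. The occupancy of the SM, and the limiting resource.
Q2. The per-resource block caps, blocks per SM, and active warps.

Answer: occupancy 1, limited by registers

registers: 2 blocks
shared memory: 2 blocks
warps: 2 blocks
blocks: 12 blocks

Answer: 2 blocks, 64 active warps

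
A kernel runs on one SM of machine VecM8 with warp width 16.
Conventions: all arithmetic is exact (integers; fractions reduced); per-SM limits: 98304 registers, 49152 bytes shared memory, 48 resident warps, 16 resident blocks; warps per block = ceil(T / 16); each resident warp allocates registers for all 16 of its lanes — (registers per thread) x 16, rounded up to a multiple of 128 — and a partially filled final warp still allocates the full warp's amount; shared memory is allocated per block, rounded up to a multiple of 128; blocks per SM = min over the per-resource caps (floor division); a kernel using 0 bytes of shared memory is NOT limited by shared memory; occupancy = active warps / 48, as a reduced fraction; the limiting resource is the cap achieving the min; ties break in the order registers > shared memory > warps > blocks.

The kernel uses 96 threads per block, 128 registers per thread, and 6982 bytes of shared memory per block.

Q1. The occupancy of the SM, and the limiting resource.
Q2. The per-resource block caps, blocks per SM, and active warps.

Answer: occupancy 3/4, limited by shared memory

registers: 8 blocks
shared memory: 6 blocks
warps: 8 blocks
blocks: 16 blocks

Answer: 6 blocks, 36 active warps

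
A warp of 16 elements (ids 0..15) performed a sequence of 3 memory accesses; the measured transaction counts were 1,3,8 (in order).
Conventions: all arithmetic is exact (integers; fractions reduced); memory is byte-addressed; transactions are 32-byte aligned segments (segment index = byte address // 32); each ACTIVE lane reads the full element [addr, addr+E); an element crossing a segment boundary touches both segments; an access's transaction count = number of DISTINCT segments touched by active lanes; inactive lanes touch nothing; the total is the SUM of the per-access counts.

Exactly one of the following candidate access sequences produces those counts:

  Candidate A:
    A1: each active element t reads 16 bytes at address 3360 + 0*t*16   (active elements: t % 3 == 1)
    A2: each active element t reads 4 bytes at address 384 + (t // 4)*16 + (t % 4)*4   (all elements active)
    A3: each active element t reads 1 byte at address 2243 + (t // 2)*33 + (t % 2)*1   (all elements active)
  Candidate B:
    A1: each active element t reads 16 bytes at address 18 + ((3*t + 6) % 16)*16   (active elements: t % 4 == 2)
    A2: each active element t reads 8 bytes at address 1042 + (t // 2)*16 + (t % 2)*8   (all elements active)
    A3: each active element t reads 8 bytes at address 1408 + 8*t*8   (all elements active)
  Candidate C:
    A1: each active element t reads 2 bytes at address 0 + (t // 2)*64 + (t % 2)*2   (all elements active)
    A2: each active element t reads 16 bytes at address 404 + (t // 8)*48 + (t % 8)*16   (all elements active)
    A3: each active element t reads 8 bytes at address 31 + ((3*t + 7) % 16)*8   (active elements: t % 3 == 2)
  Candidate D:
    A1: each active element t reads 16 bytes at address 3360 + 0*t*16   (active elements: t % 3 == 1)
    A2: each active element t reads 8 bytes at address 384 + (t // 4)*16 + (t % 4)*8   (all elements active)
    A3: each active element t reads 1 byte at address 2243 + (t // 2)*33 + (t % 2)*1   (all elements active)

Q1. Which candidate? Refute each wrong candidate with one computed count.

A: A2 gives 2 transactions, not 3
B: A1 gives 8 transactions, not 1
C: A1 gives 8 transactions, not 1
D: all counts match (1,3,8)

Answer: D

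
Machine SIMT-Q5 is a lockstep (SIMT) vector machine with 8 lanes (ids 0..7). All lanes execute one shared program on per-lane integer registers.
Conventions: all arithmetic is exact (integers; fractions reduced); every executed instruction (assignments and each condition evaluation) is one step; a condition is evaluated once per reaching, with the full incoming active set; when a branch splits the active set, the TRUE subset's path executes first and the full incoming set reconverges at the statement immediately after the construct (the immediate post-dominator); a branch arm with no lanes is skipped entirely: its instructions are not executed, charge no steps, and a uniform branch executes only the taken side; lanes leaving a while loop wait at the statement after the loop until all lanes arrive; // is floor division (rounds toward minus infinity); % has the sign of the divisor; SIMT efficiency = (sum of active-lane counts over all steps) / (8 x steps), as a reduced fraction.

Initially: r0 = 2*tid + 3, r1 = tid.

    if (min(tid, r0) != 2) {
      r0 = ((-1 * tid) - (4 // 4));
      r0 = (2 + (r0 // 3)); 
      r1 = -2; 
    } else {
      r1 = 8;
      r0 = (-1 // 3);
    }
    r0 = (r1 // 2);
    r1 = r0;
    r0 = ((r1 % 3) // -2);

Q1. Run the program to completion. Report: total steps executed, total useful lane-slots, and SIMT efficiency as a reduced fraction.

Answer: 9 steps, 55 useful, 55/72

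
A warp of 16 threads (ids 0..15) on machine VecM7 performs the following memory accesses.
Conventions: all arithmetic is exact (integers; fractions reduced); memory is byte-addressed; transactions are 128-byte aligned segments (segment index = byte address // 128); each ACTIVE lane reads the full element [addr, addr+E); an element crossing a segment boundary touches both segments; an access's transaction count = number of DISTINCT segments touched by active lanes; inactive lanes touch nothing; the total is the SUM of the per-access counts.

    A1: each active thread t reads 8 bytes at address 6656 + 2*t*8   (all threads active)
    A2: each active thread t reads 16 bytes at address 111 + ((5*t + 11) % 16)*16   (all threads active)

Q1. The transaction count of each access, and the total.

A1: 2 transactions
A2: 3 transactions

Answer: 2,3; total 5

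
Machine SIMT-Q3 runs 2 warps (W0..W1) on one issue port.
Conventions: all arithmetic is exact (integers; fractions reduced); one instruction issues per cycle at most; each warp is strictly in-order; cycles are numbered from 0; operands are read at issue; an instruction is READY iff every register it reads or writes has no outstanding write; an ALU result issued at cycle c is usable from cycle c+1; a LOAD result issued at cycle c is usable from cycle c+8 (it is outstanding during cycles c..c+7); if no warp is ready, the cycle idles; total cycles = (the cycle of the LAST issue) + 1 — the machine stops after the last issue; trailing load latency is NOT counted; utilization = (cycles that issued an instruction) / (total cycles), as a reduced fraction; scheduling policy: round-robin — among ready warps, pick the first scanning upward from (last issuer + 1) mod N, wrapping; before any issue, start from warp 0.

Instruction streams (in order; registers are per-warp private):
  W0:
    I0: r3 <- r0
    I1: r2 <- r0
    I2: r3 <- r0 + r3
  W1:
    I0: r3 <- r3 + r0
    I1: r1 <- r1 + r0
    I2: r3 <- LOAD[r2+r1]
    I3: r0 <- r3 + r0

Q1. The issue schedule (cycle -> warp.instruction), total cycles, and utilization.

cycle 0: W0.I0
cycle 1: W1.I0
cycle 2: W0.I1
cycle 3: W1.I1
cycle 4: W0.I2
cycle 5: W1.I2
cycle 6: idle
cycle 7: idle
cycle 8: idle
cycle 9: idle
cycle 10: idle
cycle 11: idle
cycle 12: idle
cycle 13: W1.I3

Answer: 14 cycles, utilization 1/2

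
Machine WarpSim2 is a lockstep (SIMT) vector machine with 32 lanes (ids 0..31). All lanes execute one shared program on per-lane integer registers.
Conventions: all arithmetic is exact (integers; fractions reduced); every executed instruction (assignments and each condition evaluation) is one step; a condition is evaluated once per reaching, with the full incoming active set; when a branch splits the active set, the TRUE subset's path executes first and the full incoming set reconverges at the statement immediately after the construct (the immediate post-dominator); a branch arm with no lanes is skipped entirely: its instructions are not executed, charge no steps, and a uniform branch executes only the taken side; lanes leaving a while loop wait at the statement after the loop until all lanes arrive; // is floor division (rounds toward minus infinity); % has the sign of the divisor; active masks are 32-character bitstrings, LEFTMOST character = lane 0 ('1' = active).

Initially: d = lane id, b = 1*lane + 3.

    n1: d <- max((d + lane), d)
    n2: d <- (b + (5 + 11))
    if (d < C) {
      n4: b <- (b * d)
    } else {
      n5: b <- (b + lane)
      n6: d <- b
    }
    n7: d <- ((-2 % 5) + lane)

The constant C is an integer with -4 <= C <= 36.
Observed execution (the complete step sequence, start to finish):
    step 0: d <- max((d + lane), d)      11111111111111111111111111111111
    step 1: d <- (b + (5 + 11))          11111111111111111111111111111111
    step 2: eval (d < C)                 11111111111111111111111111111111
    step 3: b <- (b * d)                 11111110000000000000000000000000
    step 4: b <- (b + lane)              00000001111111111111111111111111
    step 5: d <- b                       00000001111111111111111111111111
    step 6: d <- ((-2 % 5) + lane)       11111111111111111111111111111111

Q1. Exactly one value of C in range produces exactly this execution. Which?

Answer: C = 26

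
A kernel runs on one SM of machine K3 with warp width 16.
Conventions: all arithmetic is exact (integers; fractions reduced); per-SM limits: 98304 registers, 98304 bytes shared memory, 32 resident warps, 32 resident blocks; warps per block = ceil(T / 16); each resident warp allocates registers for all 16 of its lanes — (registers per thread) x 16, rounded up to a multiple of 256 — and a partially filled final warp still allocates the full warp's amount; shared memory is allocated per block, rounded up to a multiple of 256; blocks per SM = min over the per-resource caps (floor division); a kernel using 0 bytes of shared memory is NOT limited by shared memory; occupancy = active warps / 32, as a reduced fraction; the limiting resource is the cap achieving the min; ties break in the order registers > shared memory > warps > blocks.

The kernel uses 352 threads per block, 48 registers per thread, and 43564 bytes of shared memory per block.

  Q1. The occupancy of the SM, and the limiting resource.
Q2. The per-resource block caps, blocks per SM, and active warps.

Answer: occupancy 11/16, limited by warps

registers: 5 blocks
shared memory: 2 blocks
warps: 1 block
blocks: 32 blocks

Answer: 1 block, 22 active warps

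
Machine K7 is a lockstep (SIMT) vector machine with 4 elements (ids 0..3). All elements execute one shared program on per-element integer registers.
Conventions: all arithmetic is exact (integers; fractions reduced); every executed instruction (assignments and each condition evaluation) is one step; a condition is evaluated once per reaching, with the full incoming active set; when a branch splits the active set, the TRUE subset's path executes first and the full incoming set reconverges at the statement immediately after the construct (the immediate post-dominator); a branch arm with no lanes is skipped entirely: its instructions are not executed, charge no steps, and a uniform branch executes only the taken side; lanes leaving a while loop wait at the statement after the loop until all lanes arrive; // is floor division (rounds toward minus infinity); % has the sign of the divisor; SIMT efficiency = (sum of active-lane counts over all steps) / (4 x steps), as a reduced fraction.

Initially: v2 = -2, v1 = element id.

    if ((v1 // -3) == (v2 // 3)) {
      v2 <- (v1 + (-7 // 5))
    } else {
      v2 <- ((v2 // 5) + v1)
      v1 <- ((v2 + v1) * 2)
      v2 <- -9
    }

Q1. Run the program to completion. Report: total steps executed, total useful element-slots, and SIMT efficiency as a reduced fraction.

Answer: 5 steps, 10 useful, 1/2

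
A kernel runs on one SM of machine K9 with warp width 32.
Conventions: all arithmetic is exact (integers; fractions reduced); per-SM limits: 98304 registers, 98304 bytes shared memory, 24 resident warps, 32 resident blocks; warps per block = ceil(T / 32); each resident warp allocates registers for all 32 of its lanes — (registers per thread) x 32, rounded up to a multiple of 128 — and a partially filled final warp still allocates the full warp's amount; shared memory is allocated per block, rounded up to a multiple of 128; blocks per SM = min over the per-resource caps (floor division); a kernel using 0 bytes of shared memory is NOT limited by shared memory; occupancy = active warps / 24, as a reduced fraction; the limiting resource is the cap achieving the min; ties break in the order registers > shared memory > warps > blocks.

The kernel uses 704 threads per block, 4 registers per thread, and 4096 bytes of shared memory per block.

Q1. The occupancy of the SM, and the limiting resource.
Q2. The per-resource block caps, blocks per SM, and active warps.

Answer: occupancy 11/12, limited by warps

registers: 34 blocks
shared memory: 24 blocks
warps: 1 block
blocks: 32 blocks

Answer: 1 block, 22 active warps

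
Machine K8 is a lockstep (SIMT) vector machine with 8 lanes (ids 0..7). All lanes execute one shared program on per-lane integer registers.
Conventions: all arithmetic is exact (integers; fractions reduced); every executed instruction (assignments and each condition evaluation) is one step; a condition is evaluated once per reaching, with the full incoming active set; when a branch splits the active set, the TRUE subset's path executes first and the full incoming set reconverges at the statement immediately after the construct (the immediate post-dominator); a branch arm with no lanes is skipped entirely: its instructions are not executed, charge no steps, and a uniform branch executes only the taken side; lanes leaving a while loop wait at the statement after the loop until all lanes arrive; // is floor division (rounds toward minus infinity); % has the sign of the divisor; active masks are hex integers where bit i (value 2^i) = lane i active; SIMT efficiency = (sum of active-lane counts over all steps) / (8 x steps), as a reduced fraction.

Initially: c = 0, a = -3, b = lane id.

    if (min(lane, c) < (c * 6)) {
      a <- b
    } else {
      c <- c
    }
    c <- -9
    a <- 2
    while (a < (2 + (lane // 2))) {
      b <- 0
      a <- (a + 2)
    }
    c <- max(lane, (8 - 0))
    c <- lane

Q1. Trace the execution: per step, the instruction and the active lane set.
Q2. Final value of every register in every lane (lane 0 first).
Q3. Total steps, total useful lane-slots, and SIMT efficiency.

step 0: eval (min(lane, c) < (c * 6)) 0xff
step 1: c <- c                       0xff
step 2: c <- -9                      0xff
step 3: a <- 2                       0xff
step 4: eval (a < (2 + (lane // 2))) 0xff
step 5: b <- 0                       0xfc
step 6: a <- (a + 2)                 0xfc
step 7: eval (a < (2 + (lane // 2))) 0xfc
step 8: b <- 0                       0xc0
step 9: a <- (a + 2)                 0xc0
step 10: eval (a < (2 + (lane // 2))) 0xc0
step 11: c <- max(lane, (8 - 0))      0xff
step 12: c <- lane                    0xff

Answer: 13 steps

c: 0,1,2,3,4,5,6,7
a: 2,2,4,4,4,4,6,6
b: 0,1,0,0,0,0,0,0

steps = 13; useful = 80; efficiency = 80/104 = 10/13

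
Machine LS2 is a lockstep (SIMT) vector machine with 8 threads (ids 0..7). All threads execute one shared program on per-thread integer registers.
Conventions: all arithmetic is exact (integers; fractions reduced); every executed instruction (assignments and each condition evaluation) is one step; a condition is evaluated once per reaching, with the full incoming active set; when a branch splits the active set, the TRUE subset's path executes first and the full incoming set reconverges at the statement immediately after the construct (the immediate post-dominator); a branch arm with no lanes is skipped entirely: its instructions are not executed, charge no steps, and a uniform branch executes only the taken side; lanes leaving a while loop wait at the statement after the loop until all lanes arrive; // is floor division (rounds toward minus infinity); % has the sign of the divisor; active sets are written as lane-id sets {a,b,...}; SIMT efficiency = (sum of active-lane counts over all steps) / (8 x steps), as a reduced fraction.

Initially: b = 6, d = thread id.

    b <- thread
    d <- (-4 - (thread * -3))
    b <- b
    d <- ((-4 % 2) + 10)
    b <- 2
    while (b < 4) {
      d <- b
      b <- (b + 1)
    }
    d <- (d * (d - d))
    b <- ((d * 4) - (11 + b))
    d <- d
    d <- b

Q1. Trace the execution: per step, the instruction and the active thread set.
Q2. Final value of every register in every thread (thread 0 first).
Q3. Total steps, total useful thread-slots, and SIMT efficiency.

step 0: b <- thread                  {0,1,2,3,4,5,6,7}
step 1: d <- (-4 - (thread * -3))    {0,1,2,3,4,5,6,7}
step 2: b <- b                       {0,1,2,3,4,5,6,7}
step 3: d <- ((-4 % 2) + 10)         {0,1,2,3,4,5,6,7}
step 4: b <- 2                       {0,1,2,3,4,5,6,7}
step 5: eval (b < 4)                 {0,1,2,3,4,5,6,7}
step 6: d <- b                       {0,1,2,3,4,5,6,7}
step 7: b <- (b + 1)                 {0,1,2,3,4,5,6,7}
step 8: eval (b < 4)                 {0,1,2,3,4,5,6,7}
step 9: d <- b                       {0,1,2,3,4,5,6,7}
step 10: b <- (b + 1)                 {0,1,2,3,4,5,6,7}
step 11: eval (b < 4)                 {0,1,2,3,4,5,6,7}
step 12: d <- (d * (d - d))           {0,1,2,3,4,5,6,7}
step 13: b <- ((d * 4) - (11 + b))    {0,1,2,3,4,5,6,7}
step 14: d <- d                       {0,1,2,3,4,5,6,7}
step 15: d <- b                       {0,1,2,3,4,5,6,7}

Answer: 16 steps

b: -15,-15,-15,-15,-15,-15,-15,-15
d: -15,-15,-15,-15,-15,-15,-15,-15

steps = 16; useful = 128; efficiency = 128/128 = 1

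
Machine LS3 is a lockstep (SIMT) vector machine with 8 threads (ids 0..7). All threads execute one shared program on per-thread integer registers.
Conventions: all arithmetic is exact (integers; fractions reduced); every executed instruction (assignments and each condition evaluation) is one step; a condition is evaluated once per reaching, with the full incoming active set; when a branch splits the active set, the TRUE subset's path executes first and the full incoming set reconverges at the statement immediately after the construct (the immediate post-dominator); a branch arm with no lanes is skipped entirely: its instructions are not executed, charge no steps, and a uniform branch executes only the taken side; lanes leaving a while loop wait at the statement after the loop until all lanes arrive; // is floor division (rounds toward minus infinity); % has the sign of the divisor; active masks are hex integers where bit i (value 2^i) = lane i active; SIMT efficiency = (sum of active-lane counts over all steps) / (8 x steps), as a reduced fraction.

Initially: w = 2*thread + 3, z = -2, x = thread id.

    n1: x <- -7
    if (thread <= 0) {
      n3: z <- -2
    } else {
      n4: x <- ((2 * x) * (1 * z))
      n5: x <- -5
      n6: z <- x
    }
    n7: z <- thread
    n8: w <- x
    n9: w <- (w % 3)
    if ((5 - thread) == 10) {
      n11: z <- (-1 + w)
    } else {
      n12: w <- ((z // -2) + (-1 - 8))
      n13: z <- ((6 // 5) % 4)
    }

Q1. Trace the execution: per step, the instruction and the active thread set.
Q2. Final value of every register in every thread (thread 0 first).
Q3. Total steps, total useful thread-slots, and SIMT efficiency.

step 0: x <- -7                      0xff
step 1: eval (thread <= 0)           0xff
step 2: z <- -2                      0x01
step 3: x <- ((2 * x) * (1 * z))     0xfe
step 4: x <- -5                      0xfe
step 5: z <- x                       0xfe
step 6: z <- thread                  0xff
step 7: w <- x                       0xff
step 8: w <- (w % 3)                 0xff
step 9: eval ((5 - thread) == 10)    0xff
step 10: w <- ((z // -2) + (-1 - 8))  0xff
step 11: z <- ((6 // 5) % 4)          0xff

Answer: 12 steps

w: -9,-10,-10,-11,-11,-12,-12,-13
z: 1,1,1,1,1,1,1,1
x: -7,-5,-5,-5,-5,-5,-5,-5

steps = 12; useful = 86; efficiency = 86/96 = 43/48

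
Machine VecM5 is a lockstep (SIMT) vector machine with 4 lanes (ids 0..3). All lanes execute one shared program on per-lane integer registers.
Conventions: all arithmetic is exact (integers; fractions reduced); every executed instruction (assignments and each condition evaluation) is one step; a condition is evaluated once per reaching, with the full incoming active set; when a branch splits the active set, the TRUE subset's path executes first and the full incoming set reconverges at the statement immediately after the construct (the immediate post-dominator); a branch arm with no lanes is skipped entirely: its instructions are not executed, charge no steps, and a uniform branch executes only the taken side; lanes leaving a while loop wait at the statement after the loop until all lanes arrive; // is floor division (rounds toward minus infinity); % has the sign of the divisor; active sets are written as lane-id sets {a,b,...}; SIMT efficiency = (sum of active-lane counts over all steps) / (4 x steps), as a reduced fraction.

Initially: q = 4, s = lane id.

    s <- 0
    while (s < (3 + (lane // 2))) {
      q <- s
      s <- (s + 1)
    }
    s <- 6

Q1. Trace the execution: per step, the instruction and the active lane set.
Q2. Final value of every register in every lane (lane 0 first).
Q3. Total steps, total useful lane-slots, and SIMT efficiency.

step 0: s <- 0                       {0,1,2,3}
step 1: eval (s < (3 + (lane // 2))) {0,1,2,3}
step 2: q <- s                       {0,1,2,3}
step 3: s <- (s + 1)                 {0,1,2,3}
step 4: eval (s < (3 + (lane // 2))) {0,1,2,3}
step 5: q <- s                       {0,1,2,3}
step 6: s <- (s + 1)                 {0,1,2,3}
step 7: eval (s < (3 + (lane // 2))) {0,1,2,3}
step 8: q <- s                       {0,1,2,3}
step 9: s <- (s + 1)                 {0,1,2,3}
step 10: eval (s < (3 + (lane // 2))) {0,1,2,3}
step 11: q <- s                       {2,3}
step 12: s <- (s + 1)                 {2,3}
step 13: eval (s < (3 + (lane // 2))) {2,3}
step 14: s <- 6                       {0,1,2,3}

Answer: 15 steps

q: 2,2,3,3
s: 6,6,6,6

steps = 15; useful = 54; efficiency = 54/60 = 9/10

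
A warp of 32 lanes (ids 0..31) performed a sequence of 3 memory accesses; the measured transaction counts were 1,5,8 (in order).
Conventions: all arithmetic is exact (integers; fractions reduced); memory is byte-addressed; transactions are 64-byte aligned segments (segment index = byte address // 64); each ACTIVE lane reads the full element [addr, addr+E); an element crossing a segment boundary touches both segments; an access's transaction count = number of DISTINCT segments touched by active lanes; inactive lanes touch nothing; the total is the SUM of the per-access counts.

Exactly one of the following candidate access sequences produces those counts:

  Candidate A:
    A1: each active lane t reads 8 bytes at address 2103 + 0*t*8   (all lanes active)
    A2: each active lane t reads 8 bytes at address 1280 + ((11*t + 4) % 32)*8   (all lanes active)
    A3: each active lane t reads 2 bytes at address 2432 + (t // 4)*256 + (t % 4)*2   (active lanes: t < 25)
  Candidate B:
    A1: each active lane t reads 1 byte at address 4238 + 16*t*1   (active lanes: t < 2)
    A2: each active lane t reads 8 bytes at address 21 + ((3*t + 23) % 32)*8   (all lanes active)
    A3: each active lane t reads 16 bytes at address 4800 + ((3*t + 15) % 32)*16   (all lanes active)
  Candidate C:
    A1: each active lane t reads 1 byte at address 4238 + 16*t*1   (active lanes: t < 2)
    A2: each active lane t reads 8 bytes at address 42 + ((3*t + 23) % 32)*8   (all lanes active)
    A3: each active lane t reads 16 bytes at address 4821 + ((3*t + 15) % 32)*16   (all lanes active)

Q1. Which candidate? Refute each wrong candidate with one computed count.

A: A2 gives 4 transactions, not 5
C: A3 gives 9 transactions, not 8
B: all counts match (1,5,8)

Answer: B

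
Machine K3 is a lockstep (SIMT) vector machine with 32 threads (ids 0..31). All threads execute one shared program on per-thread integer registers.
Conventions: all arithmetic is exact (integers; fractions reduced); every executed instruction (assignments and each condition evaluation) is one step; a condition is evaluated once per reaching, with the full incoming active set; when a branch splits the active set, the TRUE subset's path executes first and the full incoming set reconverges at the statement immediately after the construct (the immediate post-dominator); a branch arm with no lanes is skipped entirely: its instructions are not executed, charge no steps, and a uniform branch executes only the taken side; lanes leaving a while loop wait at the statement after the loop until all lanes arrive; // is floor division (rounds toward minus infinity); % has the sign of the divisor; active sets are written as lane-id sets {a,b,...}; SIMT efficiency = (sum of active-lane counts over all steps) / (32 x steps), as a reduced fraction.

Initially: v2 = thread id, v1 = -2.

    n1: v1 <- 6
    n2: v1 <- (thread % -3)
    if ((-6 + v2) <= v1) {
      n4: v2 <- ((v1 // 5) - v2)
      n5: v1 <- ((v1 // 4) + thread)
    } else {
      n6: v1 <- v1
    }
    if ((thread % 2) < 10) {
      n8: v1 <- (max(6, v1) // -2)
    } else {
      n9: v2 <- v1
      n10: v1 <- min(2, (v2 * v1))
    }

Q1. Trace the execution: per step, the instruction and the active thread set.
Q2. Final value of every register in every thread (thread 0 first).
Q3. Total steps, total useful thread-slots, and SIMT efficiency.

step 0: v1 <- 6                      {0,1,2,3,4,5,6,7,8,9,10,11,12,13,14,15,16,17,18,19,20,21,22,23,24,25,26,27,28,29,30,31}
step 1: v1 <- (thread % -3)          {0,1,2,3,4,5,6,7,8,9,10,11,12,13,14,15,16,17,18,19,20,21,22,23,24,25,26,27,28,29,30,31}
step 2: eval ((-6 + v2) <= v1)       {0,1,2,3,4,5,6,7,8,9,10,11,12,13,14,15,16,17,18,19,20,21,22,23,24,25,26,27,28,29,30,31}
step 3: v2 <- ((v1 // 5) - v2)       {0,1,2,3,4,5,6}
step 4: v1 <- ((v1 // 4) + thread)   {0,1,2,3,4,5,6}
step 5: v1 <- v1                     {7,8,9,10,11,12,13,14,15,16,17,18,19,20,21,22,23,24,25,26,27,28,29,30,31}
step 6: eval ((thread % 2) < 10)     {0,1,2,3,4,5,6,7,8,9,10,11,12,13,14,15,16,17,18,19,20,21,22,23,24,25,26,27,28,29,30,31}
step 7: v1 <- (max(6, v1) // -2)     {0,1,2,3,4,5,6,7,8,9,10,11,12,13,14,15,16,17,18,19,20,21,22,23,24,25,26,27,28,29,30,31}

Answer: 8 steps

v2: 0,-2,-3,-3,-5,-6,-6,7,8,9,10,11,12,13,14,15,16,17,18,19,20,21,22,23,24,25,26,27,28,29,30,31
v1: -3,-3,-3,-3,-3,-3,-3,-3,-3,-3,-3,-3,-3,-3,-3,-3,-3,-3,-3,-3,-3,-3,-3,-3,-3,-3,-3,-3,-3,-3,-3,-3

steps = 8; useful = 199; efficiency = 199/256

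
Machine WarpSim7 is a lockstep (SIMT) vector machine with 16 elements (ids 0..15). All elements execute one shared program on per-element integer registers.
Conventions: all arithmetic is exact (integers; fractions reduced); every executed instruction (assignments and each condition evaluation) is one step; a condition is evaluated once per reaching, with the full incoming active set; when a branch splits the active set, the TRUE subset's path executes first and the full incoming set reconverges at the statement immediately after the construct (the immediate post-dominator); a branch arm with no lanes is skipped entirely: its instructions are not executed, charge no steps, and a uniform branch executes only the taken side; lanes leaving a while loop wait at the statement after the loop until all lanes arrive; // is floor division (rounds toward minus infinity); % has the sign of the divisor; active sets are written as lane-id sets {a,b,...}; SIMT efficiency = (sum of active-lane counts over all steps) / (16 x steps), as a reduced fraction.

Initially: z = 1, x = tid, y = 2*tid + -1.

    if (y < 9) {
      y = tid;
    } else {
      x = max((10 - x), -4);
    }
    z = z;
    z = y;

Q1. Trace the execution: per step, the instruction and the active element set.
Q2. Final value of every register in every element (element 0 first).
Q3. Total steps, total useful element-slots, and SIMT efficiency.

step 0: eval (y < 9)                 {0,1,2,3,4,5,6,7,8,9,10,11,12,13,14,15}
step 1: y <- tid                     {0,1,2,3,4}
step 2: x <- max((10 - x), -4)       {5,6,7,8,9,10,11,12,13,14,15}
step 3: z <- z                       {0,1,2,3,4,5,6,7,8,9,10,11,12,13,14,15}
step 4: z <- y                       {0,1,2,3,4,5,6,7,8,9,10,11,12,13,14,15}

Answer: 5 steps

z: 0,1,2,3,4,9,11,13,15,17,19,21,23,25,27,29
x: 0,1,2,3,4,5,4,3,2,1,0,-1,-2,-3,-4,-4
y: 0,1,2,3,4,9,11,13,15,17,19,21,23,25,27,29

steps = 5; useful = 64; efficiency = 64/80 = 4/5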